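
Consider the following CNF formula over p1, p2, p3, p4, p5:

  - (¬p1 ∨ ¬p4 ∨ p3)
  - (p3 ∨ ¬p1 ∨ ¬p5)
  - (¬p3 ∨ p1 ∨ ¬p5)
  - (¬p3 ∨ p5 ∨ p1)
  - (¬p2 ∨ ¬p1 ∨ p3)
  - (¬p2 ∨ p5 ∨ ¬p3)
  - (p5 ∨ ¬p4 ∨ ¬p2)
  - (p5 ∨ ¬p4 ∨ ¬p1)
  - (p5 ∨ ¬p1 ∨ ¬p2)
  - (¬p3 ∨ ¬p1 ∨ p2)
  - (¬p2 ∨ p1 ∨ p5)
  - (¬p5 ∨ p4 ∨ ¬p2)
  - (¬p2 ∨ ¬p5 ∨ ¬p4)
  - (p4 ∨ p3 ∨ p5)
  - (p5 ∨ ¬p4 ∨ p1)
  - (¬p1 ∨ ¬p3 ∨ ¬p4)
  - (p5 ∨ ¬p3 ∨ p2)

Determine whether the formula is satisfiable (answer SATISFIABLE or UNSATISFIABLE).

SATISFIABLE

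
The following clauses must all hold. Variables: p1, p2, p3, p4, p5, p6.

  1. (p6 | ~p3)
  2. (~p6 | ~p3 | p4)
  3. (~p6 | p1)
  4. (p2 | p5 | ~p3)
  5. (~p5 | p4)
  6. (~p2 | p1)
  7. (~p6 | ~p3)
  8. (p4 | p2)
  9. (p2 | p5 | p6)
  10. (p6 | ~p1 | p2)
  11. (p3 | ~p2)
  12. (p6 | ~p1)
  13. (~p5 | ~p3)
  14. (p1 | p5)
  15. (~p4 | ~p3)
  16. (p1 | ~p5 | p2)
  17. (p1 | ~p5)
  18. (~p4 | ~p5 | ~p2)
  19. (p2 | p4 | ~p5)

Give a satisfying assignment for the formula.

p1=T, p2=F, p3=F, p4=T, p5=F, p6=T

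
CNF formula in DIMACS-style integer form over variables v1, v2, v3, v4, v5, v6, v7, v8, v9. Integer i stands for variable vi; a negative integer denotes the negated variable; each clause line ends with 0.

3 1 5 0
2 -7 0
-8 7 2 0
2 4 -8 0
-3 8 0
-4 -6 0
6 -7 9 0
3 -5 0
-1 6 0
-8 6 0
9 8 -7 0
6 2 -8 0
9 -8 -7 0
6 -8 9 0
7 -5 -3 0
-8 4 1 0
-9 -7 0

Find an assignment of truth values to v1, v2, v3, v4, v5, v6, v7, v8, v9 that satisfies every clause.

v1=True  v2=False  v3=False  v4=False  v5=False  v6=True  v7=False  v8=False  v9=True

Check each clause:
  1. (v3 || v1 || v5) — v1 is true.
  2. (v2 || !v7) — !v7 is true.
  3. (!v8 || v2 || v7) — !v8 is true.
  4. (v2 || !v8 || v4) — !v8 is true.
  5. (!v3 || v8) — !v3 is true.
  6. (!v4 || !v6) — !v4 is true.
  7. (v9 || !v7 || v6) — v9 is true.
  8. (v3 || !v5) — !v5 is true.
  9. (v6 || !v1) — v6 is true.
  10. (!v8 || v6) — !v8 is true.
  11. (!v7 || v8 || v9) — !v7 is true.
  12. (v2 || !v8 || v6) — !v8 is true.
  13. (!v7 || !v8 || v9) — !v8 is true.
  14. (v9 || v6 || !v8) — !v8 is true.
  15. (!v3 || !v5 || v7) — !v5 is true.
  16. (v1 || !v8 || v4) — !v8 is true.
  17. (!v9 || !v7) — !v7 is true.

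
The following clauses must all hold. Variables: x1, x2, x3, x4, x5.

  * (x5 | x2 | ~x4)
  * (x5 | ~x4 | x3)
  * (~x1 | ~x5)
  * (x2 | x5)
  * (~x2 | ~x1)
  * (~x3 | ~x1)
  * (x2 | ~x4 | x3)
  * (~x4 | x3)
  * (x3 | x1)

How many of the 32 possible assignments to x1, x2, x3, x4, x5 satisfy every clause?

The models are:
  x1=0 x2=0 x3=1 x4=0 x5=1
  x1=0 x2=0 x3=1 x4=1 x5=1
  x1=0 x2=1 x3=1 x4=0 x5=0
  x1=0 x2=1 x3=1 x4=0 x5=1
  x1=0 x2=1 x3=1 x4=1 x5=0
  x1=0 x2=1 x3=1 x4=1 x5=1
Count: 6.

6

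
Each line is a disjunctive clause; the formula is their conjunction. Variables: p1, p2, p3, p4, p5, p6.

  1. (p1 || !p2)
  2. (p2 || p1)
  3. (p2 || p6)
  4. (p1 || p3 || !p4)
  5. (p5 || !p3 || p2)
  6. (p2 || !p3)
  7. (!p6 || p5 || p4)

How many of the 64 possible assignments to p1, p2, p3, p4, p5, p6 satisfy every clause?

Split on p2, then p1.
  p2=1, p1=1: p3 free; 7 ways for (p4,p5,p6) × 2^1 = 14.
  p2=1, p1=0: a clause becomes empty — 0.
  p2=0, p1=1: remaining (p3,p4,p5,p6) ∈ {(0,0,1,1); (0,1,0,1); (0,1,1,1)} — 3.
  p2=0, p1=0: a clause becomes empty — 0.
Total: 14 + 0 + 3 + 0 = 17.

17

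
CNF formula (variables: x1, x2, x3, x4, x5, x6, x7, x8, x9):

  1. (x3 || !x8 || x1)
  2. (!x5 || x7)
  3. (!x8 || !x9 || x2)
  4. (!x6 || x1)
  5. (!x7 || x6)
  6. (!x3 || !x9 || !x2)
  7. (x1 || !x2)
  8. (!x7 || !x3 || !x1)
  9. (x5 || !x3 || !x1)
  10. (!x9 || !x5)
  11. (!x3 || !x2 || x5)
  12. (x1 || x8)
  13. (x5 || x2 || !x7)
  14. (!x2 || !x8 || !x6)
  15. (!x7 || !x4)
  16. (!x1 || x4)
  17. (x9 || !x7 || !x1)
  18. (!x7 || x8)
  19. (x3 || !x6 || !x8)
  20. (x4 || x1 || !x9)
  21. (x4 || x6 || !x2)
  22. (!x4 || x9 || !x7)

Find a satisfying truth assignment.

x1=1, x2=0, x3=0, x4=1, x5=0, x6=0, x7=0, x8=1, x9=0

Branch on x1: take x1 = True.
  then x4 is forced to True.
  then x7 is forced to False.
  then x5 is forced to False.
  then x3 is forced to False.
Try x2 = False.
Branch on x6: take x6 = False.
For the remaining variables, x8 = True, x9 = False works.
Every clause has at least one true literal under this assignment.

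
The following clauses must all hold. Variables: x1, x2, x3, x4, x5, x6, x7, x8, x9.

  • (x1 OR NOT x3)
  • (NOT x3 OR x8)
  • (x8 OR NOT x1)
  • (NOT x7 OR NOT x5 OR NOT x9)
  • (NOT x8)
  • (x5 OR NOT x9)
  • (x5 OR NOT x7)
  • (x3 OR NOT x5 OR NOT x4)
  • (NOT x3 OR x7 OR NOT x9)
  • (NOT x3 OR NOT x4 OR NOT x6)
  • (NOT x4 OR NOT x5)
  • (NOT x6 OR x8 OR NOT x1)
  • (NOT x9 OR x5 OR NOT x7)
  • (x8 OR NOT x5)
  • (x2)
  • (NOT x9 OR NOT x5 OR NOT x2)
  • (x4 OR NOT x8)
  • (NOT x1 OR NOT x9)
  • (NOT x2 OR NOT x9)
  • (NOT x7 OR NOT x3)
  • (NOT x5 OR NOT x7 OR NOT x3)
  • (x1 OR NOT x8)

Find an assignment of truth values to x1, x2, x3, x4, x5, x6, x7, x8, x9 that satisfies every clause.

x1=False, x2=True, x3=False, x4=False, x5=False, x6=False, x7=False, x8=False, x9=False

Check each clause:
  1. (x1 OR NOT x3) — NOT x3 is true.
  2. (x8 OR NOT x3) — NOT x3 is true.
  3. (NOT x1 OR x8) — NOT x1 is true.
  4. (NOT x5 OR NOT x9 OR NOT x7) — NOT x7 is true.
  5. (NOT x8) — NOT x8 is true.
  6. (NOT x9 OR x5) — NOT x9 is true.
  7. (NOT x7 OR x5) — NOT x7 is true.
  8. (NOT x4 OR x3 OR NOT x5) — NOT x4 is true.
  9. (x7 OR NOT x9 OR NOT x3) — NOT x9 is true.
  10. (NOT x3 OR NOT x6 OR NOT x4) — NOT x6 is true.
  11. (NOT x4 OR NOT x5) — NOT x5 is true.
  12. (NOT x1 OR NOT x6 OR x8) — NOT x6 is true.
  13. (NOT x7 OR NOT x9 OR x5) — NOT x7 is true.
  14. (x8 OR NOT x5) — NOT x5 is true.
  15. (x2) — x2 is true.
  16. (NOT x2 OR NOT x9 OR NOT x5) — NOT x5 is true.
  17. (NOT x8 OR x4) — NOT x8 is true.
  18. (NOT x1 OR NOT x9) — NOT x1 is true.
  19. (NOT x2 OR NOT x9) — NOT x9 is true.
  20. (NOT x3 OR NOT x7) — NOT x7 is true.
  21. (NOT x3 OR NOT x7 OR NOT x5) — NOT x7 is true.
  22. (x1 OR NOT x8) — NOT x8 is true.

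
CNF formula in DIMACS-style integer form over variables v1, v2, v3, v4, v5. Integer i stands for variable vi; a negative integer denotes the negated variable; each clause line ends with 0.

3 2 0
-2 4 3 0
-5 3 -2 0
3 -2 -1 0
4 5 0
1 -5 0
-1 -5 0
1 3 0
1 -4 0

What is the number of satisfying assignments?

2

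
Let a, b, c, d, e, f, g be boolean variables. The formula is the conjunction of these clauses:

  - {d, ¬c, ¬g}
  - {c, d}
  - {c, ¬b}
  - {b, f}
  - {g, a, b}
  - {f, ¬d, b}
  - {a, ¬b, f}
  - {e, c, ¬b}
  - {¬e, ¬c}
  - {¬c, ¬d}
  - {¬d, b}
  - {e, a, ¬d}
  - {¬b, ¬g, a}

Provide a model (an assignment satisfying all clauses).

Pure literal: a appears only positively; assign a = True.
f occurs only positively in the remaining clauses — set f = True.
Try b = False.
  then d is forced to False.
  then c is forced to True.
  then g is forced to False.
  then e is forced to False.
Every clause has at least one true literal under this assignment.

a=T, b=F, c=T, d=F, e=F, f=T, g=F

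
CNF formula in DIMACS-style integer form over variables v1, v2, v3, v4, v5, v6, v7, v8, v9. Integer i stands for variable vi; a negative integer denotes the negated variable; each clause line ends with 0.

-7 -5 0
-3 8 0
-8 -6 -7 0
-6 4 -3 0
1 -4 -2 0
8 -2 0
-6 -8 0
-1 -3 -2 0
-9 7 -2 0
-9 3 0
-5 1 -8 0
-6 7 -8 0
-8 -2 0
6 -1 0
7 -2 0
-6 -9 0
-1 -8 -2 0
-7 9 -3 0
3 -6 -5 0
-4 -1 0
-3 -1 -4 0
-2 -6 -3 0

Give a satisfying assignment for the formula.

v2 occurs only negated in the remaining clauses — set v2 = False.
v5 occurs only negated in the remaining clauses — set v5 = False.
Branch on v1: take v1 = False.
For the remaining variables, v3 = False, v4 = True, v6 = False, v7 = True, v8 = False, v9 = False works.

v1=F  v2=F  v3=F  v4=T  v5=F  v6=F  v7=T  v8=F  v9=F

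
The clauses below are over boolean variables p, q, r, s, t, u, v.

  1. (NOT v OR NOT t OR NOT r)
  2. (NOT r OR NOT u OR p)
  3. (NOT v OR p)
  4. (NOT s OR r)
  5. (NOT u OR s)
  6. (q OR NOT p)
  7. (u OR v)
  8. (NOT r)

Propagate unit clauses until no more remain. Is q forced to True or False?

(NOT r) stands alone — r = False.
(NOT s OR r) with r = False leaves only NOT s, so s = False.
(NOT u OR s): since s = False, the clause reduces to (NOT u). u = False.
(u OR v): since u = False, the clause reduces to (v). v = True.
(p OR NOT v) with v = True leaves only p, so p = True.
(q OR NOT p): since p = True, the clause reduces to (q). q = True.

True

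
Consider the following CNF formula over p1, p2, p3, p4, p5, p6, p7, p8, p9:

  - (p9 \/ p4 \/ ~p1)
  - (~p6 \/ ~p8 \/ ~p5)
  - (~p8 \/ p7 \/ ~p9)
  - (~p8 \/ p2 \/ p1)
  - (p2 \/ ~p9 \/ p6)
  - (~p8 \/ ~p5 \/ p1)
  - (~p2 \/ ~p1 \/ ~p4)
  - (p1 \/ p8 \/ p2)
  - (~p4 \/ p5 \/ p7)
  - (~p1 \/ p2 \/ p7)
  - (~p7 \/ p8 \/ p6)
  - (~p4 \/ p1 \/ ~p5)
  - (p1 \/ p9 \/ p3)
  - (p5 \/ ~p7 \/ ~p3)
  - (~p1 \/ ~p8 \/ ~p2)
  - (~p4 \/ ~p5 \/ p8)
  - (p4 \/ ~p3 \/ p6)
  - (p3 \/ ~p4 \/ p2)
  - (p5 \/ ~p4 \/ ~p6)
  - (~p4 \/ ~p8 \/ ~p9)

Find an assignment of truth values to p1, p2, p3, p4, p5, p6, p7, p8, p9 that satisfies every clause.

Set p1 = False and propagate.
Set p2 = True and propagate.
Branch on p3: take p3 = False.
  then p9 is forced to True.
For the remaining variables, p4 = False, p5 = False, p6 = False, p7 = False, p8 = False works.
Every clause has at least one true literal under this assignment.

p1 = 0, p2 = 1, p3 = 0, p4 = 0, p5 = 0, p6 = 0, p7 = 0, p8 = 0, p9 = 1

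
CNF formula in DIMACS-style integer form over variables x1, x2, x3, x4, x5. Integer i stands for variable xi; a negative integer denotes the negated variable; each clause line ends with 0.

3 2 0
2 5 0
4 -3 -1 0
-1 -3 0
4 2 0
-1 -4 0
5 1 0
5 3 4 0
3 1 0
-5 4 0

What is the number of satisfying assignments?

Satisfying assignments:
  x1=0 x2=0 x3=1 x4=1 x5=1
  x1=0 x2=1 x3=1 x4=1 x5=1
Count: 2.

2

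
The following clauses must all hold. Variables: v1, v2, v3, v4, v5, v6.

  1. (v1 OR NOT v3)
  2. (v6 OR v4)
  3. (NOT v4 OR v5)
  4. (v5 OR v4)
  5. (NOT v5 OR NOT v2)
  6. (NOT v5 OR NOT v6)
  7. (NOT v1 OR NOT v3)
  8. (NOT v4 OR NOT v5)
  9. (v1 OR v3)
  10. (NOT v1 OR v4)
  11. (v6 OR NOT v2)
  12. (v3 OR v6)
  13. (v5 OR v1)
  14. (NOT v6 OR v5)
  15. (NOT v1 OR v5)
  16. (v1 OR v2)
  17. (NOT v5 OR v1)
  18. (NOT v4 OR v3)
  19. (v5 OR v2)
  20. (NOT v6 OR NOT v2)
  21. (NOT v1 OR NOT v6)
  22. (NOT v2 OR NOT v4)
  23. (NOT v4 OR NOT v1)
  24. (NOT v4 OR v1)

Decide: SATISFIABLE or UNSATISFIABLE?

v1 = True:
  propagation gives v3=False, v4=True; an empty clause results — contradiction.
v1 = False:
  propagation gives v3=False; an empty clause results — contradiction.
Every branch closes, so no satisfying assignment exists.

UNSATISFIABLE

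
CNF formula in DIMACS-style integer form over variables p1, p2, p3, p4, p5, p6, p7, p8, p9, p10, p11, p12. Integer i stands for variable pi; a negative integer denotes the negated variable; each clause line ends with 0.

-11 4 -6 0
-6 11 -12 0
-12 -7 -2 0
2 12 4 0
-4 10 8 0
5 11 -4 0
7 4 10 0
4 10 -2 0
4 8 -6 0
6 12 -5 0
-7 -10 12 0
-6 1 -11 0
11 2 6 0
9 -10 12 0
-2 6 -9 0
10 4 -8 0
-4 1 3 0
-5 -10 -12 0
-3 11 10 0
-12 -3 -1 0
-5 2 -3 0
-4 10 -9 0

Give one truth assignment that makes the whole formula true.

p1=True, p2=False, p3=False, p4=True, p5=True, p6=False, p7=False, p8=True, p9=False, p10=False, p11=True, p12=True

Branch on p1: take p1 = True.
Set p2 = False and propagate.
The remaining clauses are satisfied by p3 = False, p4 = True, p5 = True, p6 = False, p7 = False, p8 = True, p9 = False, p10 = False, p11 = True, p12 = True.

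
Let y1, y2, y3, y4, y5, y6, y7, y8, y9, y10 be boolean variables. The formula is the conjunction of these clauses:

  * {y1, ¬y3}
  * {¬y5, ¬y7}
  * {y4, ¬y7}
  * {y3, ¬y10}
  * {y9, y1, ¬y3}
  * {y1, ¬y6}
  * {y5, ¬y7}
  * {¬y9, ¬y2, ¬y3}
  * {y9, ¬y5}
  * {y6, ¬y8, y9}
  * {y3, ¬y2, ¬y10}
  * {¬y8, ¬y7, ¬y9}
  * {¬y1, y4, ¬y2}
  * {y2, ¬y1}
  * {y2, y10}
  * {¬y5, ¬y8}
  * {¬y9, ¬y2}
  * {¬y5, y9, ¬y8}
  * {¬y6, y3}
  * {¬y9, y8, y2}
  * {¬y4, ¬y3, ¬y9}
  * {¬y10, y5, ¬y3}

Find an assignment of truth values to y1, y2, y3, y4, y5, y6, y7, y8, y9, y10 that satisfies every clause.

y7 occurs only negated in the remaining clauses — set y7 = False.
Branch on y1: take y1 = False.
  then y3 is forced to False.
  then y10 is forced to False.
  then y6 is forced to False.
  then y2 is forced to True.
  then y9 is forced to False.
  then y5 is forced to False.
  then y8 is forced to False.
y4 is now unconstrained; take y4 = False.

y1=0, y2=1, y3=0, y4=0, y5=0, y6=0, y7=0, y8=0, y9=0, y10=0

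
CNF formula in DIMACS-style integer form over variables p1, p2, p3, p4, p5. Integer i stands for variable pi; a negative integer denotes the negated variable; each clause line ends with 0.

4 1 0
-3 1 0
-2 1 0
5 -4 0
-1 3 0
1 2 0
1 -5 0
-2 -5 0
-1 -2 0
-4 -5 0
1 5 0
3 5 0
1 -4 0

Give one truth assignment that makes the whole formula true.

p1 = 1, p2 = 0, p3 = 1, p4 = 0, p5 = 1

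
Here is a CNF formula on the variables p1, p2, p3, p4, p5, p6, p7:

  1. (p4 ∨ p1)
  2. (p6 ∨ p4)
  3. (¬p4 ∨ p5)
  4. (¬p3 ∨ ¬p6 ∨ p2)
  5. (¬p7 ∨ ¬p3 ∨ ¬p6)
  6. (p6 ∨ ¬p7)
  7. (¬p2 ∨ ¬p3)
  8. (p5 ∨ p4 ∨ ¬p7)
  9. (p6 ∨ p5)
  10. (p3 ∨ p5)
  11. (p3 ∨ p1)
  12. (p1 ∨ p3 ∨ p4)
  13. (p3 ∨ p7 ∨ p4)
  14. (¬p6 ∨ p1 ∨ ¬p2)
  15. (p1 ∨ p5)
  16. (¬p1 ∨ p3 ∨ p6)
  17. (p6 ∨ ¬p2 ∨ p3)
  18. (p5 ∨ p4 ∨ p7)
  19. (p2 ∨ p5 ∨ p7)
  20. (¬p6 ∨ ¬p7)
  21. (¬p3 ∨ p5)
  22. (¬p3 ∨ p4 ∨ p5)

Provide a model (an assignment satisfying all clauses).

p1=True, p2=False, p3=True, p4=True, p5=True, p6=False, p7=False

p5 occurs only positively in the remaining clauses — set p5 = True.
Try p1 = True.
Try p2 = False.
The remaining clauses are satisfied by p3 = True, p4 = True, p6 = False, p7 = False.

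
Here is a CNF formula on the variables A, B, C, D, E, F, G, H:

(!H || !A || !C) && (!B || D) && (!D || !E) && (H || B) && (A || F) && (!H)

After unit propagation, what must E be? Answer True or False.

(!H) is a unit clause: H = False.
From (B || H) and H = False: B = True.
In (!B || D), !B is now false; D must hold, so D = True.
(!E || !D) with D = True leaves only !E, so E = False.

False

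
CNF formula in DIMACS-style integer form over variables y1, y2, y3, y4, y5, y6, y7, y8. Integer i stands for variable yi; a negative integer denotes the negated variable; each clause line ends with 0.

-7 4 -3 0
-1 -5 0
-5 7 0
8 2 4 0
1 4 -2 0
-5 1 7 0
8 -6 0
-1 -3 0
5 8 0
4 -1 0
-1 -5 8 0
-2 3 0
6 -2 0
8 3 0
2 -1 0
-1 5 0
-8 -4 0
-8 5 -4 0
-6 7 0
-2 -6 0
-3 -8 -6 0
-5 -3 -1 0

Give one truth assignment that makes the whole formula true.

y1=False, y2=False, y3=False, y4=False, y5=True, y6=True, y7=True, y8=True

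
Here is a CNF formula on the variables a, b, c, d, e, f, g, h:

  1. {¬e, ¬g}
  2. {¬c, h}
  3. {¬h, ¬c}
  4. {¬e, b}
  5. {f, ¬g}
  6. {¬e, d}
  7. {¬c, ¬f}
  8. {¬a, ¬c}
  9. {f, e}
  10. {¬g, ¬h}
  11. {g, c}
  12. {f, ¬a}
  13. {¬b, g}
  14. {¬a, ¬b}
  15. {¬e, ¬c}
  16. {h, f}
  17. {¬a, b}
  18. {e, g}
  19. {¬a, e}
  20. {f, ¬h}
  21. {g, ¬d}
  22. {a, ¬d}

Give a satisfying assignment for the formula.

a=False, b=False, c=False, d=False, e=False, f=True, g=True, h=False

Branch on a: take a = False.
  then d is forced to False.
  then e is forced to False.
  then f is forced to True.
  then c is forced to False.
  then g is forced to True.
  then h is forced to False.
b is now unconstrained; take b = False.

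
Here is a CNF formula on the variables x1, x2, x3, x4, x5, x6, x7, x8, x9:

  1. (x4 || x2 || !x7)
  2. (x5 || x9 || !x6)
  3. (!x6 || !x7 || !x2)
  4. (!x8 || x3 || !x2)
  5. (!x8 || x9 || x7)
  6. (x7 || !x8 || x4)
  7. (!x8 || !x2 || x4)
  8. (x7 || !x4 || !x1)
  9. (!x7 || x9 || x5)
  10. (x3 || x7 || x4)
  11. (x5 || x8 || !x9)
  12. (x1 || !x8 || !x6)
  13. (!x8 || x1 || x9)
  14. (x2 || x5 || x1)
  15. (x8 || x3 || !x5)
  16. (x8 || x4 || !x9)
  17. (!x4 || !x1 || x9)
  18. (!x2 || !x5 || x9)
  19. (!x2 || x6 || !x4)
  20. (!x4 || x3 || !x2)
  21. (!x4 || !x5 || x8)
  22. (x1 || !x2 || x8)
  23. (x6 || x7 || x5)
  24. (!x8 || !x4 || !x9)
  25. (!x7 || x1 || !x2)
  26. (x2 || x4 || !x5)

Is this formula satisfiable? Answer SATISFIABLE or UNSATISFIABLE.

UNSATISFIABLE

x4 = True:
  x8 = True:
    propagation gives x9=False, x7=True, x5=True, x1=True; an empty clause results — contradiction.
  x8 = False:
    propagation gives x5=False, x9=False, x6=False, x7=False; an empty clause results — contradiction.
x4 = False:
  x8 = True:
    propagation gives x7=True, x2=True; an empty clause results — contradiction.
  x8 = False:
    x2 = True:
      propagation gives x5=False, x6=False, x7=False; contradiction.
    x2 = False:
      propagation gives x7=False, x3=True, x5=False; contradiction.
Every branch closes, so no satisfying assignment exists.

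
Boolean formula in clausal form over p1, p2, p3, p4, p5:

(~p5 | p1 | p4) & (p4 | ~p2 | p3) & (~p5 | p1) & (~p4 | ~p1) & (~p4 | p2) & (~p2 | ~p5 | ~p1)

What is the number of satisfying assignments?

10

Case analysis on p1 and p4:
  p1=1, p4=1: a clause becomes empty — 0.
  p1=1, p4=0: 5 of the 8 assignments to (p2,p3,p5) work.
  p1=0, p4=1: remaining (p2,p3,p5) ∈ {(1,0,0); (1,1,0)} — 2.
  p1=0, p4=0: remaining (p2,p3,p5) ∈ {(0,0,0); (0,1,0); (1,1,0)} — 3.
Total: 0 + 5 + 2 + 3 = 10.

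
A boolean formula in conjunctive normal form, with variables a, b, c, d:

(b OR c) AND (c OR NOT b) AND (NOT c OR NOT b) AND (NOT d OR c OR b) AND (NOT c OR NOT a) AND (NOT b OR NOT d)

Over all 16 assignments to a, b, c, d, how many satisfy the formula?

2

Satisfying assignments:
  a=0 b=0 c=1 d=0
  a=0 b=0 c=1 d=1
Count: 2.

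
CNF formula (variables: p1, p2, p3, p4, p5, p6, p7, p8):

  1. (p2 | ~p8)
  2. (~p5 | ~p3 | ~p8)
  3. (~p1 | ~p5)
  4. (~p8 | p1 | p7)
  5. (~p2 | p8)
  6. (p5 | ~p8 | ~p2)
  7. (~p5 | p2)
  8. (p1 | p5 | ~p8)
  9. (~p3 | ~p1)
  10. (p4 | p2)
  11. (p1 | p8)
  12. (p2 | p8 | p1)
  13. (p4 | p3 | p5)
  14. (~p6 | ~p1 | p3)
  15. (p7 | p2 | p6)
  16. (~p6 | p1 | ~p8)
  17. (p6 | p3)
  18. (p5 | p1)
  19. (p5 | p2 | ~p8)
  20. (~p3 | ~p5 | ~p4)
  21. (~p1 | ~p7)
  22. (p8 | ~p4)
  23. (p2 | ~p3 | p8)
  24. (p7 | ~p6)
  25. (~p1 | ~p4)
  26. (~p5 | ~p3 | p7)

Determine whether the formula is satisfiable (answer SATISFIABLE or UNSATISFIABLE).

UNSATISFIABLE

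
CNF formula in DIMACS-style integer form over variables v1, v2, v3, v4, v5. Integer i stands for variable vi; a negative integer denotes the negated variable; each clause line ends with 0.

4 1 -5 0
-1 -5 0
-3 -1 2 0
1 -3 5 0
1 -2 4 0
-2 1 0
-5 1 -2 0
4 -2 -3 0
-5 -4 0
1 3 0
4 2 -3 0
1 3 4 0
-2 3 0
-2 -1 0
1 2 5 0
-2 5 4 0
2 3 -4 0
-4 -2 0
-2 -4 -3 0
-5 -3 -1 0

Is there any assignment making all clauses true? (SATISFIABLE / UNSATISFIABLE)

Try v1 = True.
  then v5 is forced to False.
  then v2 is forced to False.
  then v3 is forced to False.
  then v4 is forced to False.
Every clause has at least one true literal under this assignment.
So v1=T, v2=F, v3=F, v4=F, v5=F is a satisfying assignment.

SATISFIABLE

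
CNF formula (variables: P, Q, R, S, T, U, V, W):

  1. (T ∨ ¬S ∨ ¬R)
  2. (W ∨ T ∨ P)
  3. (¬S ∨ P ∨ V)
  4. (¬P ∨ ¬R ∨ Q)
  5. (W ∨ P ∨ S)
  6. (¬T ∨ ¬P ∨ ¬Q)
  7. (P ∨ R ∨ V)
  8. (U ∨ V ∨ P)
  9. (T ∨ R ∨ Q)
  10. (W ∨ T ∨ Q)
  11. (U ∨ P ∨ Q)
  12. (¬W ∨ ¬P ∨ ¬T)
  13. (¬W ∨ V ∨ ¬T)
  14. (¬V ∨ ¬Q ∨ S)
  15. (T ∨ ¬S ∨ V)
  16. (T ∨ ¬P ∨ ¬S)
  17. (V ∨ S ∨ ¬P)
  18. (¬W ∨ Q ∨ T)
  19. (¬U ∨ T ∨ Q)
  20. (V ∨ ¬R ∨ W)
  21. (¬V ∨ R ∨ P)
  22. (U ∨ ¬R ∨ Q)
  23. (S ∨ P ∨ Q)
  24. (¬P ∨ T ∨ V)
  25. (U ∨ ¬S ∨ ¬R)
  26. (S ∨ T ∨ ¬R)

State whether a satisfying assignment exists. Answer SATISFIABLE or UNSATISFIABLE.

SATISFIABLE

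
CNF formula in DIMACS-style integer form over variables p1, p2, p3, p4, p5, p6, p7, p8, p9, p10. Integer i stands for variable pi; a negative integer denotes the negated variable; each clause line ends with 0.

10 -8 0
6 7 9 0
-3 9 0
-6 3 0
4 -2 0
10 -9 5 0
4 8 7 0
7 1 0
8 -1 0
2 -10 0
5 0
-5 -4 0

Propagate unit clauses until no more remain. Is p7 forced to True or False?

True

Unit clause (p5) sets p5 = True.
In (~p4 \/ ~p5), ~p5 is now false; ~p4 must hold, so p4 = False.
(~p2 \/ p4): since p4 = False, the clause reduces to (~p2). p2 = False.
(p2 \/ ~p10): since p2 = False, the clause reduces to (~p10). p10 = False.
(p10 \/ ~p8) with p10 = False leaves only ~p8, so p8 = False.
(p7 \/ p8 \/ p4): since p8 = False, p4 = False, the clause reduces to (p7). p7 = True.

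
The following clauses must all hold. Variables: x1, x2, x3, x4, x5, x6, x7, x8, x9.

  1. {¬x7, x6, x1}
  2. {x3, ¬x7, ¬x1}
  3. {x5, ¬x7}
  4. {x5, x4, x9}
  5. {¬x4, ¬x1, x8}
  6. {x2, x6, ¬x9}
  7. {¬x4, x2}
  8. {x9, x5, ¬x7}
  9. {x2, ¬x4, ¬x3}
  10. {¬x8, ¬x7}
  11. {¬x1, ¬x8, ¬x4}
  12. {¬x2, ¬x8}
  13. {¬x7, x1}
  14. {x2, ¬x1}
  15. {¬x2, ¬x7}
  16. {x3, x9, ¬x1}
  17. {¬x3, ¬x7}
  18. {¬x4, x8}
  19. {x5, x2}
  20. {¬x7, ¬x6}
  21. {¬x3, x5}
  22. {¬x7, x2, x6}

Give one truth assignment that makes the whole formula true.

x1=T  x2=T  x3=T  x4=F  x5=T  x6=F  x7=F  x8=F  x9=T

Pure literal: x5 appears only positively; assign x5 = True.
Pure literal: x7 appears only negated; assign x7 = False.
Branch on x1: take x1 = True.
  then x2 is forced to True.
  then x8 is forced to False.
  then x4 is forced to False.
The remaining clauses are satisfied by x3 = True, x6 = False, x9 = True.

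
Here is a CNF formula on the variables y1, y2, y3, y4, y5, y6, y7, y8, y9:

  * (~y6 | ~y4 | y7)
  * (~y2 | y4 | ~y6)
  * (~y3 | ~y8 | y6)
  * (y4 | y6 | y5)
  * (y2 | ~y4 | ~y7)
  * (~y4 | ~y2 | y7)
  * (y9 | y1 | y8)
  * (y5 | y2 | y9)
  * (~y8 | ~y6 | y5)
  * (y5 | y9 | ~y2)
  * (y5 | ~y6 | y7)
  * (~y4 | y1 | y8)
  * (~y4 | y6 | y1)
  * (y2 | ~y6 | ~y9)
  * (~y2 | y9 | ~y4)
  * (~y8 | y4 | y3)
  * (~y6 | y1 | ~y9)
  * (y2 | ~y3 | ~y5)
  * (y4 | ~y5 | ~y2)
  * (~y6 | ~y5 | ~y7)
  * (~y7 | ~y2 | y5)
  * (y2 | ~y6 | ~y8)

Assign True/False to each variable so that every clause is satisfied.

y1=True, y2=False, y3=False, y4=True, y5=True, y6=False, y7=False, y8=False, y9=True

Check each clause:
  1. (y7 | ~y4 | ~y6) — ~y6 is true.
  2. (~y2 | y4 | ~y6) — ~y6 is true.
  3. (~y3 | ~y8 | y6) — ~y8 is true.
  4. (y6 | y4 | y5) — y4 is true.
  5. (~y4 | ~y7 | y2) — ~y7 is true.
  6. (y7 | ~y4 | ~y2) — ~y2 is true.
  7. (y8 | y1 | y9) — y1 is true.
  8. (y2 | y5 | y9) — y9 is true.
  9. (y5 | ~y8 | ~y6) — ~y8 is true.
  10. (y5 | ~y2 | y9) — y9 is true.
  11. (y5 | ~y6 | y7) — ~y6 is true.
  12. (~y4 | y8 | y1) — y1 is true.
  13. (y6 | y1 | ~y4) — y1 is true.
  14. (y2 | ~y9 | ~y6) — ~y6 is true.
  15. (y9 | ~y4 | ~y2) — y9 is true.
  16. (~y8 | y4 | y3) — ~y8 is true.
  17. (y1 | ~y6 | ~y9) — y1 is true.
  18. (y2 | ~y5 | ~y3) — ~y3 is true.
  19. (~y5 | ~y2 | y4) — y4 is true.
  20. (~y7 | ~y6 | ~y5) — ~y7 is true.
  21. (~y2 | ~y7 | y5) — ~y7 is true.
  22. (y2 | ~y8 | ~y6) — ~y8 is true.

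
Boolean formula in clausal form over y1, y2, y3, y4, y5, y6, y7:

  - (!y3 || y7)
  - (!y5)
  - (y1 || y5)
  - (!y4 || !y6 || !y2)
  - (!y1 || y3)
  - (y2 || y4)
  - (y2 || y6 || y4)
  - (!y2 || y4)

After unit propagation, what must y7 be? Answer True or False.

(!y5) stands alone — y5 = False.
(y5 || y1): since y5 = False, the clause reduces to (y1). y1 = True.
(!y1 || y3): since y1 = True, the clause reduces to (y3). y3 = True.
In (y7 || !y3), !y3 is now false; y7 must hold, so y7 = True.

True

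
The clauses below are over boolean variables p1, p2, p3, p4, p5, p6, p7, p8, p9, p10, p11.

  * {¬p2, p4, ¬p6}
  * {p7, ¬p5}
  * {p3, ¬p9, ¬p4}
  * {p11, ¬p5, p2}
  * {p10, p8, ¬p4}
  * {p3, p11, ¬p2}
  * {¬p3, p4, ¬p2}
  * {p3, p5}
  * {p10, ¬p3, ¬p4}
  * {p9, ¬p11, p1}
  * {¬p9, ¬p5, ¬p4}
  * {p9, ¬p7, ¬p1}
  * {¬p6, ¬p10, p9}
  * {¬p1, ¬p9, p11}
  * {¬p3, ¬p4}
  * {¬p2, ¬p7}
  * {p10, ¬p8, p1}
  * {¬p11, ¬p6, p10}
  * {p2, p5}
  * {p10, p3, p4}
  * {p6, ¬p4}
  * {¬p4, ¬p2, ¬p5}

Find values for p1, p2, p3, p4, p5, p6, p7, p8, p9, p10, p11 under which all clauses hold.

p1=True, p2=False, p3=False, p4=False, p5=True, p6=False, p7=True, p8=True, p9=True, p10=True, p11=True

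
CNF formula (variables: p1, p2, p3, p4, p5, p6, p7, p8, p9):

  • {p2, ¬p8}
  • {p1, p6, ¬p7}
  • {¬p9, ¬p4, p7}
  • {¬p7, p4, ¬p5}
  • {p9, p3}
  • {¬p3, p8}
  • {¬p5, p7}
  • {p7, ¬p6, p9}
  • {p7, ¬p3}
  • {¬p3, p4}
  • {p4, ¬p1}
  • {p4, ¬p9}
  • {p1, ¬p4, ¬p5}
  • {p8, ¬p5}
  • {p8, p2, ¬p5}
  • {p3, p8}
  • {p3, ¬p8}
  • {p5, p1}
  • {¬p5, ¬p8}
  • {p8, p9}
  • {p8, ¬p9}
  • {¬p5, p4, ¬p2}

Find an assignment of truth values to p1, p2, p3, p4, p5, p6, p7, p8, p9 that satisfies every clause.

p1 = True, p2 = True, p3 = True, p4 = True, p5 = False, p6 = False, p7 = True, p8 = True, p9 = False

Check each clause:
  1. {¬p8, p2} — p2 is true.
  2. {¬p7, p6, p1} — p1 is true.
  3. {¬p4, p7, ¬p9} — p7 is true.
  4. {p4, ¬p5, ¬p7} — ¬p5 is true.
  5. {p3, p9} — p3 is true.
  6. {p8, ¬p3} — p8 is true.
  7. {p7, ¬p5} — ¬p5 is true.
  8. {p9, p7, ¬p6} — ¬p6 is true.
  9. {¬p3, p7} — p7 is true.
  10. {p4, ¬p3} — p4 is true.
  11. {p4, ¬p1} — p4 is true.
  12. {¬p9, p4} — p4 is true.
  13. {¬p4, p1, ¬p5} — p1 is true.
  14. {p8, ¬p5} — p8 is true.
  15. {p8, ¬p5, p2} — p8 is true.
  16. {p8, p3} — p8 is true.
  17. {p3, ¬p8} — p3 is true.
  18. {p5, p1} — p1 is true.
  19. {¬p8, ¬p5} — ¬p5 is true.
  20. {p8, p9} — p8 is true.
  21. {p8, ¬p9} — p8 is true.
  22. {p4, ¬p2, ¬p5} — ¬p5 is true.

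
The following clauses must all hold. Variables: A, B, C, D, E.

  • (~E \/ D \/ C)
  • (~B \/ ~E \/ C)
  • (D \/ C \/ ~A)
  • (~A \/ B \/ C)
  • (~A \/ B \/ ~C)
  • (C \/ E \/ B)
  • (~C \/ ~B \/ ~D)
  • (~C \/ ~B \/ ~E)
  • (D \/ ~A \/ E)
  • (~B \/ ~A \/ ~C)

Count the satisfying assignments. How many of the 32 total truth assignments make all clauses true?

9

Split on C, then B.
  C=T, B=T: remaining (A,D,E) ∈ {(F,F,F)} — 1.
  C=T, B=F: remaining (A,D,E) ∈ {(F,F,F); (F,F,T); (F,T,F); (F,T,T)} — 4.
  C=F, B=T: remaining (A,D,E) ∈ {(F,F,F); (F,T,F); (T,T,F)} — 3.
  C=F, B=F: remaining (A,D,E) ∈ {(F,T,T)} — 1.
Total: 1 + 4 + 3 + 1 = 9.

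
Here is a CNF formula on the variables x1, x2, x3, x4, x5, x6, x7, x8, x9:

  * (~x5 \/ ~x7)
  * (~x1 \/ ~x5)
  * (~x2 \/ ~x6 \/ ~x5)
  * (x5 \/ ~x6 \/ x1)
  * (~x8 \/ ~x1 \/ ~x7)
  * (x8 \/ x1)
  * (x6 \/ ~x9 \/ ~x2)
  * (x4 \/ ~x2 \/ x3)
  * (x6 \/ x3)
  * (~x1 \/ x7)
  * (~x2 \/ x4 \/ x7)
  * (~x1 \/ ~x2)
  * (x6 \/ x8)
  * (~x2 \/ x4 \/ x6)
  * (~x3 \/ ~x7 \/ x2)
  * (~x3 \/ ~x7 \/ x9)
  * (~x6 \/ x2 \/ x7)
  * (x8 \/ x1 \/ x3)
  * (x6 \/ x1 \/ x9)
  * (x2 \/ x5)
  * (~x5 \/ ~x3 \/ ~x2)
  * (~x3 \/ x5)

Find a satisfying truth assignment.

x1=F, x2=F, x3=T, x4=F, x5=T, x6=F, x7=F, x8=T, x9=T

Check each clause:
  1. (~x7 \/ ~x5) — ~x7 is true.
  2. (~x5 \/ ~x1) — ~x1 is true.
  3. (~x5 \/ ~x6 \/ ~x2) — ~x6 is true.
  4. (x5 \/ ~x6 \/ x1) — ~x6 is true.
  5. (~x1 \/ ~x7 \/ ~x8) — ~x7 is true.
  6. (x1 \/ x8) — x8 is true.
  7. (x6 \/ ~x9 \/ ~x2) — ~x2 is true.
  8. (x4 \/ ~x2 \/ x3) — x3 is true.
  9. (x6 \/ x3) — x3 is true.
  10. (~x1 \/ x7) — ~x1 is true.
  11. (x4 \/ x7 \/ ~x2) — ~x2 is true.
  12. (~x1 \/ ~x2) — ~x2 is true.
  13. (x8 \/ x6) — x8 is true.
  14. (x6 \/ x4 \/ ~x2) — ~x2 is true.
  15. (~x3 \/ ~x7 \/ x2) — ~x7 is true.
  16. (~x7 \/ x9 \/ ~x3) — x9 is true.
  17. (x7 \/ ~x6 \/ x2) — ~x6 is true.
  18. (x8 \/ x1 \/ x3) — x8 is true.
  19. (x1 \/ x6 \/ x9) — x9 is true.
  20. (x2 \/ x5) — x5 is true.
  21. (~x5 \/ ~x2 \/ ~x3) — ~x2 is true.
  22. (x5 \/ ~x3) — x5 is true.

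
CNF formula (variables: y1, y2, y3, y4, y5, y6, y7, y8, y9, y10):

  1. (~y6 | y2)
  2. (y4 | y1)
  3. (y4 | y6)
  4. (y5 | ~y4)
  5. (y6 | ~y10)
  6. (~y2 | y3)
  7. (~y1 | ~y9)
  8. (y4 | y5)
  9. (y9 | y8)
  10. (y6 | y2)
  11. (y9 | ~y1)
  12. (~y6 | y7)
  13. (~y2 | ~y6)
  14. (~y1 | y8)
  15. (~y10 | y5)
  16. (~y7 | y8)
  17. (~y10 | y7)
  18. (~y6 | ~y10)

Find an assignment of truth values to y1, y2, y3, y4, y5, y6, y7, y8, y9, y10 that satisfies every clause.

y1=F, y2=T, y3=T, y4=T, y5=T, y6=F, y7=T, y8=T, y9=T, y10=F

Check each clause:
  1. (~y6 | y2) — ~y6 is true.
  2. (y4 | y1) — y4 is true.
  3. (y6 | y4) — y4 is true.
  4. (~y4 | y5) — y5 is true.
  5. (~y10 | y6) — ~y10 is true.
  6. (~y2 | y3) — y3 is true.
  7. (~y9 | ~y1) — ~y1 is true.
  8. (y5 | y4) — y4 is true.
  9. (y8 | y9) — y8 is true.
  10. (y2 | y6) — y2 is true.
  11. (~y1 | y9) — y9 is true.
  12. (y7 | ~y6) — ~y6 is true.
  13. (~y2 | ~y6) — ~y6 is true.
  14. (~y1 | y8) — y8 is true.
  15. (~y10 | y5) — y5 is true.
  16. (~y7 | y8) — y8 is true.
  17. (y7 | ~y10) — ~y10 is true.
  18. (~y10 | ~y6) — ~y6 is true.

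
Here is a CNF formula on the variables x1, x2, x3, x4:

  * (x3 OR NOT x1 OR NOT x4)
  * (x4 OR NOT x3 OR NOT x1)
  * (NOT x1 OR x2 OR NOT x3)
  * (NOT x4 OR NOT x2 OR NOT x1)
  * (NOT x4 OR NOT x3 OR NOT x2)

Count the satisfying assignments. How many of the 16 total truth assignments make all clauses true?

Case analysis on x1 and x3:
  x1=T, x3=T: a clause becomes empty — 0.
  x1=T, x3=F: remaining (x2,x4) ∈ {(F,F); (T,F)} — 2.
  x1=F, x3=T: remaining (x2,x4) ∈ {(F,F); (F,T); (T,F)} — 3.
  x1=F, x3=F: remaining (x2,x4) ∈ {(F,F); (F,T); (T,F); (T,T)} — 4.
Total: 0 + 2 + 3 + 4 = 9.

9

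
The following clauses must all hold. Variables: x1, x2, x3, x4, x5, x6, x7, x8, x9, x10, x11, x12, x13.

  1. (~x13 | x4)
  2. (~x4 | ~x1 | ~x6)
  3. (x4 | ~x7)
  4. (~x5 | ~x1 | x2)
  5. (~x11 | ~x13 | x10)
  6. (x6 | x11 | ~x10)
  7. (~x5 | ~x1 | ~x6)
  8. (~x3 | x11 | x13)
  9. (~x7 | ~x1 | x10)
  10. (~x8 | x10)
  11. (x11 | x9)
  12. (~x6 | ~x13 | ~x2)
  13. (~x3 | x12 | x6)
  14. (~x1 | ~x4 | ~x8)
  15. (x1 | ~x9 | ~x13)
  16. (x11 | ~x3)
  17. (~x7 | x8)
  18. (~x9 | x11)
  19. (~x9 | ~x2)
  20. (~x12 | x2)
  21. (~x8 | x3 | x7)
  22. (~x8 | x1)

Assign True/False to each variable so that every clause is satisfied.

x1=False  x2=False  x3=True  x4=True  x5=True  x6=True  x7=False  x8=False  x9=False  x10=True  x11=True  x12=False  x13=True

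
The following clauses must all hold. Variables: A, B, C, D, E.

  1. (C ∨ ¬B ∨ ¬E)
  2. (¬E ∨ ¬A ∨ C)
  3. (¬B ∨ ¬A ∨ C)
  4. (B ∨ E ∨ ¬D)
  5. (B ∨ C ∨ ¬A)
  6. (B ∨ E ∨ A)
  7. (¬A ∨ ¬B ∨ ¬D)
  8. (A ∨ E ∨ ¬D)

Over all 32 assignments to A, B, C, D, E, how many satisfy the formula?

13

Case analysis on A and B:
  A=T, B=T: remaining (C,D,E) ∈ {(T,F,F); (T,F,T)} — 2.
  A=T, B=F: remaining (C,D,E) ∈ {(T,F,F); (T,F,T); (T,T,T)} — 3.
  A=F, B=T: remaining (C,D,E) ∈ {(F,F,F); (T,F,F); (T,F,T); (T,T,T)} — 4.
  A=F, B=F: remaining (C,D,E) ∈ {(F,F,T); (F,T,T); (T,F,T); (T,T,T)} — 4.
Total: 2 + 3 + 4 + 4 = 13.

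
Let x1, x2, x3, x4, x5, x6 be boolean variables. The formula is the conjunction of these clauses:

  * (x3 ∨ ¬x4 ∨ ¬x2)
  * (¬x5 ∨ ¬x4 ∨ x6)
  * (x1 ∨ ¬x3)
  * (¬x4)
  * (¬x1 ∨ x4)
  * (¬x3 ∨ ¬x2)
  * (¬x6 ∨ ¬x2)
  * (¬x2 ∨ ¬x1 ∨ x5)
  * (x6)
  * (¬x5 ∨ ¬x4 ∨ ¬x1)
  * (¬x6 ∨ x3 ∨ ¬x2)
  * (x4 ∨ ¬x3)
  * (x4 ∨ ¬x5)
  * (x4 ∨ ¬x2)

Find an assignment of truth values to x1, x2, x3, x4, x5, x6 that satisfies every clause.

x1 = F, x2 = F, x3 = F, x4 = F, x5 = F, x6 = T

The clause (¬x4) is unit: x4 must be False.
Unit propagation: (¬x1) forces x1 = False.
The clause (¬x3) is unit: x3 must be False.
Unit propagation: (x6) forces x6 = True.
The clause (¬x2) is unit: x2 must be False.
(¬x5) is a unit clause, so x5 = False.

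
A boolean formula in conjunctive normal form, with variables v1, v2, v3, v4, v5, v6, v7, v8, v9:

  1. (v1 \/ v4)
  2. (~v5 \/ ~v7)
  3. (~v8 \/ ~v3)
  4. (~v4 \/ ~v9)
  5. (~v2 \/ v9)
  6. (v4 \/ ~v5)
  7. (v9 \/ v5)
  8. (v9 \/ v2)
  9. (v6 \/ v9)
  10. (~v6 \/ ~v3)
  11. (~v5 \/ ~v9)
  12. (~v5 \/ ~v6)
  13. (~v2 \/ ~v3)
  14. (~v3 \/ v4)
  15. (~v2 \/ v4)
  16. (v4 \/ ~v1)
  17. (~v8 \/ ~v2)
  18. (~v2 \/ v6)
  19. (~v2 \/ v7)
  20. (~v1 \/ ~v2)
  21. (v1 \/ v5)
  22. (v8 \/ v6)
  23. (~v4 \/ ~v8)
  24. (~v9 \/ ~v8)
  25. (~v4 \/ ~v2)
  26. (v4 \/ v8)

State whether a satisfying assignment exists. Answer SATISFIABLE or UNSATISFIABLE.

v2 = True:
  propagation gives v9=True, v4=False; an empty clause results — contradiction.
v2 = False:
  propagation gives v9=True, v4=False, v1=True; an empty clause results — contradiction.
Every branch closes, so no satisfying assignment exists.

UNSATISFIABLE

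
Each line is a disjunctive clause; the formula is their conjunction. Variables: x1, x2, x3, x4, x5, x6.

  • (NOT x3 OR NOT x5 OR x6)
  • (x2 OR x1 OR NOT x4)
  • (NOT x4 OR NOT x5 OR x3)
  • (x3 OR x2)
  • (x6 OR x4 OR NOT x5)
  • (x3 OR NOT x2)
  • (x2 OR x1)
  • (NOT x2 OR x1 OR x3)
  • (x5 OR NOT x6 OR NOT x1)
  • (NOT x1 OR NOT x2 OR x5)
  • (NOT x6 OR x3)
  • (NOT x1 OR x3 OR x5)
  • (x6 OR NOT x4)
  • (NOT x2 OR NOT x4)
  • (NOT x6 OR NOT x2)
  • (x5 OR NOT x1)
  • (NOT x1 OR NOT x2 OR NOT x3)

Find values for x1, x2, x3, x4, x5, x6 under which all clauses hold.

Try x1 = True.
  then x5 is forced to True.
Try x2 = False.
  then x3 is forced to True.
  then x6 is forced to True.
x4 is now unconstrained; take x4 = True.
Every clause has at least one true literal under this assignment.

x1=1, x2=0, x3=1, x4=1, x5=1, x6=1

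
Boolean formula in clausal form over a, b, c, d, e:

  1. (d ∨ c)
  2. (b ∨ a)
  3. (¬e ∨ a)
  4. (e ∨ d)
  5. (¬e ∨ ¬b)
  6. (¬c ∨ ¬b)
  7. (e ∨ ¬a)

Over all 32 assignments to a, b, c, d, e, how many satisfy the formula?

4

Satisfying assignments:
  a=F b=T c=F d=T e=F
  a=T b=F c=F d=T e=T
  a=T b=F c=T d=F e=T
  a=T b=F c=T d=T e=T
That's 4 in total.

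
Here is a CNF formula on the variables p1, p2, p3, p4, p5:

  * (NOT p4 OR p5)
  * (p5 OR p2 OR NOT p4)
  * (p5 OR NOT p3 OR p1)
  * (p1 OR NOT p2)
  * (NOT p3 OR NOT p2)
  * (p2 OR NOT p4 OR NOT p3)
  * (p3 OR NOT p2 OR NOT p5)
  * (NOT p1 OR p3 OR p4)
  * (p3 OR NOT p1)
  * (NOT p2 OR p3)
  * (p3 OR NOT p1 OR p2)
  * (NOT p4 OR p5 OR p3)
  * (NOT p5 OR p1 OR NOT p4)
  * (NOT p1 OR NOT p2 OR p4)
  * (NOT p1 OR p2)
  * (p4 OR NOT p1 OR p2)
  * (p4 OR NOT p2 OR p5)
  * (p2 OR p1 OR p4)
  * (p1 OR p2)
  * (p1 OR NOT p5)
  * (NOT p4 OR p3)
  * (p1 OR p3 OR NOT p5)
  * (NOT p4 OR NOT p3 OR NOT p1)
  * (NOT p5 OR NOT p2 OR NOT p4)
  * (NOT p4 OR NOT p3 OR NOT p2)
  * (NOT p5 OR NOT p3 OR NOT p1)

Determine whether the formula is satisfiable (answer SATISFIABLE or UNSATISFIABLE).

UNSATISFIABLE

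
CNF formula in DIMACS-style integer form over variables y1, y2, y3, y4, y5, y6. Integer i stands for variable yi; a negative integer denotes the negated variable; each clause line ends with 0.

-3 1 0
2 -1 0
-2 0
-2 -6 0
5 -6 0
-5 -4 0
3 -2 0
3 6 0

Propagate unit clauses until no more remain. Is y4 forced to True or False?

False

(~y2) stands alone — y2 = False.
(y2 \/ ~y1) with y2 = False leaves only ~y1, so y1 = False.
(y1 \/ ~y3) with y1 = False leaves only ~y3, so y3 = False.
From (y6 \/ y3) and y3 = False: y6 = True.
(y5 \/ ~y6): since y6 = True, the clause reduces to (y5). y5 = True.
In (~y4 \/ ~y5), ~y5 is now false; ~y4 must hold, so y4 = False.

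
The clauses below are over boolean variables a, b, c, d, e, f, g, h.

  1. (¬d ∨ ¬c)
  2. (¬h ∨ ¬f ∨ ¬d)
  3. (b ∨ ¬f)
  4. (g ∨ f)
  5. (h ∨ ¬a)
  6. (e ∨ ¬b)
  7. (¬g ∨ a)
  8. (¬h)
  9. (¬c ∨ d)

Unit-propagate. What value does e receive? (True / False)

(¬h) stands alone — h = False.
(h ∨ ¬a) with h = False leaves only ¬a, so a = False.
(a ∨ ¬g): since a = False, the clause reduces to (¬g). g = False.
(g ∨ f): since g = False, the clause reduces to (f). f = True.
(b ∨ ¬f): since f = True, the clause reduces to (b). b = True.
In (e ∨ ¬b), ¬b is now false; e must hold, so e = True.

True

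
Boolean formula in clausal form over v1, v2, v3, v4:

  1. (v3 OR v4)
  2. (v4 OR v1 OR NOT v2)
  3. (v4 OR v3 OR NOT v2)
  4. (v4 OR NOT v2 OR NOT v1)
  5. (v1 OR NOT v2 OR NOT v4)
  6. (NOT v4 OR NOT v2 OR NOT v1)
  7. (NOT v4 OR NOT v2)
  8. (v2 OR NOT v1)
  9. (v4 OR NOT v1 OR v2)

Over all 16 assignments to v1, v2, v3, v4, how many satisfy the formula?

3

The models are:
  v1=0 v2=0 v3=0 v4=1
  v1=0 v2=0 v3=1 v4=0
  v1=0 v2=0 v3=1 v4=1
Count: 3.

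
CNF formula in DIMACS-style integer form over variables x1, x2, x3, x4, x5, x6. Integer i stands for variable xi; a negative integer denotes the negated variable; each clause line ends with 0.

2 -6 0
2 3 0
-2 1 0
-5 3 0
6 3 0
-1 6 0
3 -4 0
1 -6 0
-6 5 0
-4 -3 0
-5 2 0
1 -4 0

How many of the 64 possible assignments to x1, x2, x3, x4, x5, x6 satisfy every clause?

Satisfying assignments:
  x1=F x2=F x3=T x4=F x5=F x6=F
  x1=T x2=T x3=T x4=F x5=T x6=T
That's 2 in total.

2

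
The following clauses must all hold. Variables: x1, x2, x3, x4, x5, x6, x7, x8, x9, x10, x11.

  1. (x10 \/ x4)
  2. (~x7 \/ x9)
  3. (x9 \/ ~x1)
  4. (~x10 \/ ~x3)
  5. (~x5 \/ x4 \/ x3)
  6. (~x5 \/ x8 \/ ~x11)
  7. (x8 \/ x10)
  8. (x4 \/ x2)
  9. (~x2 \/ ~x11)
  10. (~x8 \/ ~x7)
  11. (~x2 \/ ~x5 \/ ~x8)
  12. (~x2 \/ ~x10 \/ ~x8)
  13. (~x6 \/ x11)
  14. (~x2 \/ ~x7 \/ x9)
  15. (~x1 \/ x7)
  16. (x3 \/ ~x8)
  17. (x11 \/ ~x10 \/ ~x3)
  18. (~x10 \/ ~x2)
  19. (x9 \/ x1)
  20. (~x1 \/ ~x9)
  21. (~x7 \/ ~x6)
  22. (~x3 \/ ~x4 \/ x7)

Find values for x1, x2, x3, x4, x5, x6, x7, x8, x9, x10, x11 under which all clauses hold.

x1=False, x2=False, x3=False, x4=True, x5=True, x6=False, x7=False, x8=False, x9=True, x10=True, x11=False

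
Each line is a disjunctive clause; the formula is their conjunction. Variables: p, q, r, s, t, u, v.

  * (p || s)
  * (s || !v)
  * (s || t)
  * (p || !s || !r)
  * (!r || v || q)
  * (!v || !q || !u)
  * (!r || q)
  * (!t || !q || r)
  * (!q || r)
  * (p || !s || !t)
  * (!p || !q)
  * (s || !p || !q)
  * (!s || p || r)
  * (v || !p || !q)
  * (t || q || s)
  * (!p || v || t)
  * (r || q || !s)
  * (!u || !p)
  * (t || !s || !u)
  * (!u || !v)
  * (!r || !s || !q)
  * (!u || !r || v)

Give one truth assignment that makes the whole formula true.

p=1, q=0, r=0, s=0, t=1, u=0, v=0

Check each clause:
  1. (p || s) — p is true.
  2. (s || !v) — !v is true.
  3. (t || s) — t is true.
  4. (p || !s || !r) — p is true.
  5. (!r || v || q) — !r is true.
  6. (!v || !u || !q) — !v is true.
  7. (q || !r) — !r is true.
  8. (r || !t || !q) — !q is true.
  9. (!q || r) — !q is true.
  10. (!t || !s || p) — p is true.
  11. (!q || !p) — !q is true.
  12. (!q || !p || s) — !q is true.
  13. (!s || r || p) — p is true.
  14. (!p || !q || v) — !q is true.
  15. (s || q || t) — t is true.
  16. (t || !p || v) — t is true.
  17. (r || !s || q) — !s is true.
  18. (!u || !p) — !u is true.
  19. (!s || !u || t) — !u is true.
  20. (!v || !u) — !v is true.
  21. (!q || !r || !s) — !s is true.
  22. (v || !u || !r) — !u is true.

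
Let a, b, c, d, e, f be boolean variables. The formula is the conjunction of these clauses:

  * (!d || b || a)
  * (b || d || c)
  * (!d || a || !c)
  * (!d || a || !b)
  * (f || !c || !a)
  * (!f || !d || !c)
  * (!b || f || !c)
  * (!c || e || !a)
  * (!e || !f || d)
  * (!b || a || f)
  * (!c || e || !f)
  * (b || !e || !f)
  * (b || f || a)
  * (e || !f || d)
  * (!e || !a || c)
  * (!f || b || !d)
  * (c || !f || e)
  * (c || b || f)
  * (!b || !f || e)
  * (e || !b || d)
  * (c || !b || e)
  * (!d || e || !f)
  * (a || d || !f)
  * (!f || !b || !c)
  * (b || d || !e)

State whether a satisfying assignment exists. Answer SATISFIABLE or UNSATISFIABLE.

UNSATISFIABLE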